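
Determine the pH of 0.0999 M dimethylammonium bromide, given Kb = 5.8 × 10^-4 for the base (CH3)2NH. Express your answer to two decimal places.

pH = 5.88

(CH3)2NH2+ is the conjugate acid of the weak base (CH3)2NH.
Ka = Kw/Kb = 1.0×10^-14 / 5.8 × 10^-4 = 1.72 × 10^-11
Ka = x²/(0.0999 − x) = 1.72 × 10^-11
Neglecting x in the denominator: x = √(1.72 × 10^-11 × 0.0999) = 1.31 × 10^-6 M
(x/C₀ = 0.0013% < 5%, so the approximation holds.)
pH = −log[H+] = −log(1.31 × 10^-6) = 5.88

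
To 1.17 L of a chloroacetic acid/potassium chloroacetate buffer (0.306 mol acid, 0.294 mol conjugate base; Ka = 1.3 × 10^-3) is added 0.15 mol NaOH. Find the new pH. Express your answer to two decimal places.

OH- converts ClCH2COOH to ClCH2COO-: ClCH2COOH → 0.156 mol, ClCH2COO- → 0.444 mol.
pKa = −log(1.3 × 10^-3) = 2.886
pH = pKa + log(n_ClCH2COO-/n_ClCH2COOH) = 2.886 + log(0.444/0.156) = 2.886 + (+0.454)

pH = 3.34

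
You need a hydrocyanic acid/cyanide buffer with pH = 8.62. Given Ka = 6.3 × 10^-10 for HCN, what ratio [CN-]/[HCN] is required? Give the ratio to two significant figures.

pKa = -log(6.3 × 10^-10) = 9.201
pH = pKa + log(r) ⇒ log(r) = 8.62 − 9.201 = -0.581
r = [CN-]/[HCN] = 10^(-0.581) = 0.262

ratio = 0.26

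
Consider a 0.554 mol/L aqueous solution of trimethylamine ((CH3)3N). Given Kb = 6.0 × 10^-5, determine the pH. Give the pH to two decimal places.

(CH3)3N + H2O ⇌ (CH3)3NH+ + OH-
Kb = [OH-]²/(0.554 − [OH-]) = 6.0 × 10^-5
Assume [OH-] ≪ 0.554: [OH-] ≈ √(6.0 × 10^-5 × 0.554) = 5.77 × 10^-3 M
pOH = −log(5.77 × 10^-3) = 2.24; pH = 14.00 − 2.24 = 11.76

pH = 11.76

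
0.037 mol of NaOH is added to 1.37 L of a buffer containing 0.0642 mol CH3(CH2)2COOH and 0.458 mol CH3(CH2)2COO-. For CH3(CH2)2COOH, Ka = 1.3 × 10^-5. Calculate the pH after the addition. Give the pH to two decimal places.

pH = 6.15

OH- converts CH3(CH2)2COOH to CH3(CH2)2COO-: CH3(CH2)2COOH → 0.0272 mol, CH3(CH2)2COO- → 0.495 mol.
pKa = −log(1.3 × 10^-5) = 4.886
pH = pKa + log(n_CH3(CH2)2COO-/n_CH3(CH2)2COOH) = 4.886 + log(0.495/0.0272) = 4.886 + (+1.260)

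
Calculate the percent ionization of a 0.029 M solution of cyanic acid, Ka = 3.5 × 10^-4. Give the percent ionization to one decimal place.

10.4%

HOCN ⇌ OCN- + H+; let x = [H+] at equilibrium.
Solve x² + 0.00035x − 1.02e-05 = 0 → x = 3.02 × 10^-3 M
Fraction ionized = 3.02 × 10^-3 / 0.029 = 0.1041 → 10.4%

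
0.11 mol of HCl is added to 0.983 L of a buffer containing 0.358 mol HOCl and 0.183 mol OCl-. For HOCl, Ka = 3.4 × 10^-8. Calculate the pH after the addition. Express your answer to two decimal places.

Added H+ converts OCl- to HOCl: HOCl → 0.468 mol, OCl- → 0.073 mol.
pKa = −log(3.4 × 10^-8) = 7.469
pH = pKa + log(n_OCl-/n_HOCl) = 7.469 + log(0.073/0.468) = 7.469 + (-0.807)

pH = 6.66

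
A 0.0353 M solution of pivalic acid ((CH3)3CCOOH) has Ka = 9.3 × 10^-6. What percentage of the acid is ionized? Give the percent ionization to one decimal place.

(CH3)3CCOOH ⇌ (CH3)3CCOO- + H+; let x = [H+] at equilibrium.
x ≈ √(Ka·C₀) = √(9.3 × 10^-6 × 0.0353) = 5.73 × 10^-4 M
Fraction ionized = 5.73 × 10^-4 / 0.0353 = 0.0162 → 1.6%

1.6%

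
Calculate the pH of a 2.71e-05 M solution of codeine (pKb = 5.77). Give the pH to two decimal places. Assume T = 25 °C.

C18H21NO3 + H2O ⇌ C18H22NO3+ + OH-
Kb = 10^(−5.77) = 1.70 × 10^-6
Kb = [OH-]²/(2.71e-05 − [OH-]) = 1.70 × 10^-6
[OH-] is not negligible relative to C₀; solve [OH-]² + 1.7e-06·[OH-] − 4.61e-11 = 0.
[OH-] = [−1.7e-06 + √(1.7e-06² + 1.84e-10)]/2 = 5.99 × 10^-6 M
pOH = −log(5.99 × 10^-6) = 5.22; pH = 14.00 − 5.22 = 8.78

pH = 8.78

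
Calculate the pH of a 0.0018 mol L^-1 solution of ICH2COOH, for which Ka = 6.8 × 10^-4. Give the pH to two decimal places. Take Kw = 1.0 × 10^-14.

pH = 3.09

ICH2COOH ⇌ ICH2COO- + H+
From the ICE table, Ka = x²/(0.0018 − x) = 6.8 × 10^-4.
Here C₀/Ka ≈ 2.65, so the small-x approximation fails. Use the quadratic:
x = [−0.00068 + √(0.00068² + 4.9e-06)]/2 = 8.17 × 10^-4 M
pH = −log(8.17 × 10^-4) = 3.09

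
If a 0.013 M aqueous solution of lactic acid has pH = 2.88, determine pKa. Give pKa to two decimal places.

pKa = 3.83

[H+] = 10^(-2.88) = 1.32 × 10^-3 M
At equilibrium [HA] = 0.013 − 1.32 × 10^-3 = 1.17 × 10^-2 M
Ka = [H+][A-]/[HA] = (1.32 × 10^-3)² / 1.17 × 10^-2 = 1.49 × 10^-4
pKa = -log(1.49 × 10^-4) = 3.83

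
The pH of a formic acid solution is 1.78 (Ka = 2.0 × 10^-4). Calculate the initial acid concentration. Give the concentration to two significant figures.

C₀ = 1.4 M

[H+] = 10^(-1.78) = 1.66 × 10^-2 M = x
Ka = x²/(C₀ − x) ⇒ C₀ = x + x²/Ka
C₀ = 1.66 × 10^-2 + (1.66 × 10^-2)²/(2.0 × 10^-4) = 1.39 M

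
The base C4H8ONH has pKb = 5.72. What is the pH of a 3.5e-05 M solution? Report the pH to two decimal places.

pH = 8.86

C4H8ONH + H2O ⇌ C4H8ONH2+ + OH-
Kb = 10^(−5.72) = 1.91 × 10^-6
From the ICE table, Kb = x²/(3.5e-05 − x) = 1.91 × 10^-6.
Here C₀/Kb ≈ 18.3, so the small-x approximation fails. Use the quadratic:
x = [−1.91e-06 + √(1.91e-06² + 2.67e-10)]/2 = 7.28 × 10^-6 M
pOH = 5.14, so pH = 14.00 − pOH = 8.86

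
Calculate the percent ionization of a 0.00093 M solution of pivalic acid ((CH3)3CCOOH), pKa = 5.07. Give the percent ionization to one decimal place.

9.1%

(CH3)3CCOOH ⇌ (CH3)3CCOO- + H+; let x = [H+] at equilibrium.
Ka = 10^(−5.07) = 8.51 × 10^-6
Ka = x²/(C₀ − x); solving the quadratic gives x = 8.48 × 10^-5 M.
Fraction ionized = 8.48 × 10^-5 / 0.00093 = 0.0912 → 9.1%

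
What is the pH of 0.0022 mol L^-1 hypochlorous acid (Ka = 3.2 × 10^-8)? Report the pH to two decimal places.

pH = 5.08

HOCl ⇌ OCl- + H+
From the ICE table, Ka = [H+]²/(0.0022 − [H+]) = 3.2 × 10^-8.
Assume [H+] ≪ 0.0022: [H+] ≈ √(3.2 × 10^-8 × 0.0022) = 8.39 × 10^-6 M
([H+]/C₀ = 0.38% < 5%, so the approximation holds.)
pH = −log[H+] = −log(8.39 × 10^-6) = 5.08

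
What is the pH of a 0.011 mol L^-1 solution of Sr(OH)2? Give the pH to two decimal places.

Sr(OH)2 is a strong base (each formula unit releases 2 OH-); [OH-] = 0.022 M.
pOH = -log(0.022) = 1.66
pH = 14.00 - 1.66 = 12.34

pH = 12.34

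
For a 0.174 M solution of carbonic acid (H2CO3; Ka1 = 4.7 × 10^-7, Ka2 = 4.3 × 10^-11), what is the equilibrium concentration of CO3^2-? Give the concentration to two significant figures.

First ionization gives [H+] ≈ [HCO3-] = 2.86 × 10^-4 M.
Second step: Ka2 = [H+][CO3^2-]/[HCO3-] ≈ [CO3^2-] (since [H+] ≈ [HCO3-]).
So [CO3^2-] ≈ Ka2.

4.3 × 10^-11 M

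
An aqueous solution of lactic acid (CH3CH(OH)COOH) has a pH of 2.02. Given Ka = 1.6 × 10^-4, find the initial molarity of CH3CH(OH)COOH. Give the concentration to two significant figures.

[H+] = 10^(-2.02) = 9.55 × 10^-3 M = x
Ka = x²/(C₀ − x) ⇒ C₀ = x + x²/Ka
C₀ = 9.55 × 10^-3 + (9.55 × 10^-3)²/(1.6 × 10^-4) = 5.80 × 10^-1 M

C₀ = 5.8 × 10^-1 M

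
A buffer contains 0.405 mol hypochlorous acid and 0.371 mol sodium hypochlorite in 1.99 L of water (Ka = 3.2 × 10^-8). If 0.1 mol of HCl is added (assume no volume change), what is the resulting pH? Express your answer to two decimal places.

pH = 7.22

Added H+ converts OCl- to HOCl: HOCl → 0.505 mol, OCl- → 0.271 mol.
pKa = −log(3.2 × 10^-8) = 7.495
pH = pKa + log(n_OCl-/n_HOCl) = 7.495 + log(0.271/0.505) = 7.495 + (-0.270)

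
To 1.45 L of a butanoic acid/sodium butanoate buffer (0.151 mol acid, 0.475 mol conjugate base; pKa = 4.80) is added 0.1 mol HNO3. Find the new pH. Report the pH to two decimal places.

pH = 4.97

After neutralization: n(CH3(CH2)2COOH) = 0.251 mol, n(CH3(CH2)2COO-) = 0.375 mol.
pH = pKa + log([A⁻]/[HA]) = 4.80 + log(0.375/0.251) = 4.80 +0.174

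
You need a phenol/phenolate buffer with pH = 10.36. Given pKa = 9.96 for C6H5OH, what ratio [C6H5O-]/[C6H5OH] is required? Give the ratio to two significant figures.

ratio = 2.5

pH = pKa + log(r) ⇒ log(r) = 10.36 − 9.96 = +0.40
r = [C6H5O-]/[C6H5OH] = 10^(+0.40) = 2.51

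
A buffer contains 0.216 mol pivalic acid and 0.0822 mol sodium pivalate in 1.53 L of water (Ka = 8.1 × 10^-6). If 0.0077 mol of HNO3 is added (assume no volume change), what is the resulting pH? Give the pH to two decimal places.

pH = 4.61

Added H+ converts (CH3)3CCOO- to (CH3)3CCOOH: (CH3)3CCOOH → 0.224 mol, (CH3)3CCOO- → 0.0745 mol.
pKa = −log(8.1 × 10^-6) = 5.092
Henderson–Hasselbalch with mole ratio 0.0745/0.224: pH = 5.092 + (-0.478)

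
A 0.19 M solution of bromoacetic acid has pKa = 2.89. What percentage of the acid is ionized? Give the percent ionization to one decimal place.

BrCH2COOH ⇌ BrCH2COO- + H+; let x = [H+] at equilibrium.
Ka = 10^(−2.89) = 1.29 × 10^-3
Solve x² + 0.00129x − 0.000245 = 0 → x = 1.50 × 10^-2 M
Fraction ionized = 1.50 × 10^-2 / 0.19 = 0.0789 → 7.9%

7.9%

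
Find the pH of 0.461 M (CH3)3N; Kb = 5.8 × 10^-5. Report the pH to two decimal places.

pH = 11.71

(CH3)3N + H2O ⇌ (CH3)3NH+ + OH-
Kb = x²/(0.461 − x) = 5.8 × 10^-5
Neglecting x in the denominator: x = √(5.8 × 10^-5 × 0.461) = 5.17 × 10^-3 M
pOH = 2.29, so pH = 14.00 − pOH = 11.71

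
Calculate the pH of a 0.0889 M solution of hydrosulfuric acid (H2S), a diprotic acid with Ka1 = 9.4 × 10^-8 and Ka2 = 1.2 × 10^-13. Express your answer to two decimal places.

Since Ka1 ≫ Ka2, the first ionization dominates [H+].
Ka1 = x²/(0.0889 − x) = 9.4 × 10^-8
x ≈ √(9.4 × 10^-8 × 0.0889) = 9.14 × 10^-5 M
pH = −log(9.14 × 10^-5) = 4.04

pH = 4.04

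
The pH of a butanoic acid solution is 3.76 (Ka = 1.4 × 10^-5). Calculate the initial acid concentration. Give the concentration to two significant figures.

C₀ = 2.3 × 10^-3 M

[H+] = 10^(-3.76) = 1.74 × 10^-4 M = x
Ka = x²/(C₀ − x) ⇒ C₀ = x + x²/Ka
C₀ = 1.74 × 10^-4 + (1.74 × 10^-4)²/(1.4 × 10^-5) = 2.34 × 10^-3 M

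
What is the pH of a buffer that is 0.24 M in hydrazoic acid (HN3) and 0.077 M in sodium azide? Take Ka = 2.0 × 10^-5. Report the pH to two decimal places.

pH = 4.21

pKa = −log(2.0 × 10^-5) = 4.699
Using pH = pKa + log([base]/[acid]) with [base]/[acid] = 0.077/0.24:
pH = 4.699 + (-0.494) = 4.21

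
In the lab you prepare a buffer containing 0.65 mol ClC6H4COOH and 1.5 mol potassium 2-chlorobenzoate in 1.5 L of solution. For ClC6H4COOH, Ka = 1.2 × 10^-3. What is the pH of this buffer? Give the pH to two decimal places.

pKa = −log(1.2 × 10^-3) = 2.921
Using pH = pKa + log([base]/[acid]) with [base]/[acid] = 1.5/0.65:
pH = 2.921 + (+0.363) = 3.28

pH = 3.28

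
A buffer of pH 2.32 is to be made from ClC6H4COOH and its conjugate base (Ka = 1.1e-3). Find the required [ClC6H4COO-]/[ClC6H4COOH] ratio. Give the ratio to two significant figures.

pKa = -log(1.1 × 10^-3) = 2.959
pH = pKa + log(r) ⇒ log(r) = 2.32 − 2.959 = -0.639
r = [ClC6H4COO-]/[ClC6H4COOH] = 10^(-0.639) = 0.23

ratio = 0.23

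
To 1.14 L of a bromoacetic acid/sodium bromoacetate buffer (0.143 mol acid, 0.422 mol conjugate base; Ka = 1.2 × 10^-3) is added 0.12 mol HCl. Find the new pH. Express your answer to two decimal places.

After neutralization: n(BrCH2COOH) = 0.263 mol, n(BrCH2COO-) = 0.302 mol.
pKa = −log(1.2 × 10^-3) = 2.921
pH = pKa + log(n_BrCH2COO-/n_BrCH2COOH) = 2.921 + log(0.302/0.263) = 2.921 + (+0.060)

pH = 2.98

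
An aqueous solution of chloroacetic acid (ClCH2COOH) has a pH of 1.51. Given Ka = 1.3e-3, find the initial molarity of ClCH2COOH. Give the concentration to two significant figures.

[H+] = 10^(-1.51) = 3.09 × 10^-2 M = x
Ka = x²/(C₀ − x) ⇒ C₀ = x + x²/Ka
C₀ = 3.09 × 10^-2 + (3.09 × 10^-2)²/(1.3 × 10^-3) = 7.65 × 10^-1 M

C₀ = 7.7 × 10^-1 M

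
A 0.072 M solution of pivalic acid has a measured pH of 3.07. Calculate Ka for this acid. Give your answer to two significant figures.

Ka = 1.0 × 10^-5

[H+] = 10^(-3.07) = 8.51 × 10^-4 M
At equilibrium [HA] = 0.072 − 8.51 × 10^-4 = 7.11 × 10^-2 M
Ka = [H+][A-]/[HA] = (8.51 × 10^-4)² / 7.11 × 10^-2 = 1.0 × 10^-5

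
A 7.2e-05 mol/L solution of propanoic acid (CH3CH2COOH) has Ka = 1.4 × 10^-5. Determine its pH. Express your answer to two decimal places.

pH = 4.59

CH3CH2COOH ⇌ CH3CH2COO- + H+
Let x = [H+] at equilibrium. Ka = x²/(7.2e-05 − x).
Here C₀/Ka ≈ 5.14, so the small-x approximation fails. Use the quadratic:
x = (−Ka + √(Ka² + 4·Ka·C₀))/2 = 2.55 × 10^-5 M
pH = −log(2.55 × 10^-5) = 4.59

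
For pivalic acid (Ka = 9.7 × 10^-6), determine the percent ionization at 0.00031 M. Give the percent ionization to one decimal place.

16.2%

(CH3)3CCOOH ⇌ (CH3)3CCOO- + H+; let x = [H+] at equilibrium.
Ka = x²/(C₀ − x); solving the quadratic gives x = 5.02 × 10^-5 M.
% ionization = x/C₀ × 100% = 5.02 × 10^-5/0.00031 × 100% = 16.2%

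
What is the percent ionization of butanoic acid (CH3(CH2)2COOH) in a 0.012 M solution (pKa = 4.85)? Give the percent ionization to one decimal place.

3.4%

CH3(CH2)2COOH ⇌ CH3(CH2)2COO- + H+; let x = [H+] at equilibrium.
Ka = 10^(−4.85) = 1.41 × 10^-5
x ≈ √(Ka·C₀) = √(1.41 × 10^-5 × 0.012) = 4.11 × 10^-4 M
Fraction ionized = 4.11 × 10^-4 / 0.012 = 0.0343 → 3.4%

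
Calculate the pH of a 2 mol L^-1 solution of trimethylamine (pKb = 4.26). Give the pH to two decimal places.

pH = 12.02

(CH3)3N + H2O ⇌ (CH3)3NH+ + OH-
Kb = 10^(−4.26) = 5.50 × 10^-5
Let x = [OH-] at equilibrium. Kb = x²/(2 − x).
Since Kb ≪ C₀, x ≈ √(Kb·C₀) = 1.05 × 10^-2 M.
Check: 0.52% ionized — well under 5%, approximation valid.
pOH = 1.98, so pH = 14.00 − pOH = 12.02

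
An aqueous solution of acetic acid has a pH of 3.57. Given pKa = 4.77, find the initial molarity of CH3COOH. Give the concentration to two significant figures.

[H+] = 10^(-3.57) = 2.69 × 10^-4 M = x
Ka = 10^(−4.77) = 1.70 × 10^-5
Ka = x²/(C₀ − x) ⇒ C₀ = x + x²/Ka
C₀ = 2.69 × 10^-4 + (2.69 × 10^-4)²/(1.70 × 10^-5) = 4.53 × 10^-3 M

C₀ = 4.5 × 10^-3 M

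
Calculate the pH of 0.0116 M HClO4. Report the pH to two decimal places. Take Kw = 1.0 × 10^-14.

pH = 1.94

HClO4 is a strong acid and dissociates completely, so [H+] = 0.0116 M.
pH = -log(0.0116) = 1.94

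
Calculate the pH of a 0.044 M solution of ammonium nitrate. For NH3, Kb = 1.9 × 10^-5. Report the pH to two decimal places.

pH = 5.32

NH4+ is the conjugate acid of the weak base NH3.
Ka = Kw/Kb = 1.0×10^-14 / 1.9 × 10^-5 = 5.26 × 10^-10
Let x = [H+] at equilibrium. Ka = x²/(0.044 − x).
Since Ka ≪ C₀, x ≈ √(Ka·C₀) = 4.81 × 10^-6 M.
Check: 0.011% ionized — well under 5%, approximation valid.
pH = −log(4.81 × 10^-6) = 5.32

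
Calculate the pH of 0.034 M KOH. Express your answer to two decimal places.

KOH is a strong base; [OH-] = 0.034 M.
pOH = -log(0.034) = 1.47
pH = 14.00 - 1.47 = 12.53

pH = 12.53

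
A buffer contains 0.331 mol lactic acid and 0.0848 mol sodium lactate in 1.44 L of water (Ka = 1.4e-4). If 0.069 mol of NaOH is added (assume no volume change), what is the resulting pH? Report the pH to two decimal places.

pH = 3.62

OH- converts CH3CH(OH)COOH to CH3CH(OH)COO-: CH3CH(OH)COOH → 0.262 mol, CH3CH(OH)COO- → 0.154 mol.
pKa = −log(1.4 × 10^-4) = 3.854
pH = pKa + log(n_CH3CH(OH)COO-/n_CH3CH(OH)COOH) = 3.854 + log(0.154/0.262) = 3.854 + (-0.231)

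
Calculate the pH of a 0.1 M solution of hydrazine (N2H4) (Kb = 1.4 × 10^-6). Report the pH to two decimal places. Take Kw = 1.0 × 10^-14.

N2H4 + H2O ⇌ N2H5+ + OH-
From the ICE table, Kb = [OH-]²/(0.1 − [OH-]) = 1.4 × 10^-6.
Neglecting [OH-] in the denominator: [OH-] = √(1.4 × 10^-6 × 0.1) = 3.74 × 10^-4 M
Check: 0.37% ionized — well under 5%, approximation valid.
pOH = −log(3.74 × 10^-4) = 3.43; pH = 14.00 − 3.43 = 10.57

pH = 10.57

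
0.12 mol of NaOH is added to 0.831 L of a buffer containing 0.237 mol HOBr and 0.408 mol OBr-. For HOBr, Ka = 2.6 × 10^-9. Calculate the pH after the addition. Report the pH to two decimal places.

OH- converts HOBr to OBr-: HOBr → 0.117 mol, OBr- → 0.528 mol.
pKa = −log(2.6 × 10^-9) = 8.585
pH = pKa + log([A⁻]/[HA]) = 8.585 + log(0.528/0.117) = 8.585 +0.654

pH = 9.24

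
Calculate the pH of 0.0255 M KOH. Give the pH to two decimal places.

pH = 12.41

KOH is a strong base; [OH-] = 0.0255 M.
pOH = -log(0.0255) = 1.59
pH = 14.00 - 1.59 = 12.41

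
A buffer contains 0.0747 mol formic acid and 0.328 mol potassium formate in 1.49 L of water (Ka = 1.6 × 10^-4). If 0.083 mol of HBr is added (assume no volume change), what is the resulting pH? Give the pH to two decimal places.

After neutralization: n(HCOOH) = 0.158 mol, n(HCOO-) = 0.245 mol.
pKa = −log(1.6 × 10^-4) = 3.796
Henderson–Hasselbalch with mole ratio 0.245/0.158: pH = 3.796 + (+0.191)

pH = 3.99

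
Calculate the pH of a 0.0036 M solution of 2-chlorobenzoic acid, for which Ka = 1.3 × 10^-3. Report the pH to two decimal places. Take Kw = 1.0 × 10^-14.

ClC6H4COOH ⇌ ClC6H4COO- + H+
Let x = [H+] at equilibrium. Ka = x²/(0.0036 − x).
x is not negligible relative to C₀; solve x² + 0.0013·x − 4.68e-06 = 0.
x = (−Ka + √(Ka² + 4·Ka·C₀))/2 = 1.61 × 10^-3 M
pH = −log[H+] = −log(1.61 × 10^-3) = 2.79

pH = 2.79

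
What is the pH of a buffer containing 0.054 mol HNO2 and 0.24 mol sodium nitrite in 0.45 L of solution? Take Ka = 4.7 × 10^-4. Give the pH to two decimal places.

pH = 3.98

pKa = −log(4.7 × 10^-4) = 3.328
pH = pKa + log([A⁻]/[HA]) = 3.328 + log(0.24/0.054)
pH = 3.328 + (+0.648) = 3.98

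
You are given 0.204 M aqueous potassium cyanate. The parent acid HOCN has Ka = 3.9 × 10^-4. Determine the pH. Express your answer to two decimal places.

pH = 8.36

OCN- is the conjugate base of the weak acid HOCN.
Kb = Kw/Ka = 1.0×10^-14 / 3.9 × 10^-4 = 2.56 × 10^-11
From the ICE table, Kb = [OH-]²/(0.204 − [OH-]) = 2.56 × 10^-11.
Since Kb ≪ C₀, [OH-] ≈ √(Kb·C₀) = 2.29 × 10^-6 M.
pOH = 5.64, so pH = 14.00 − pOH = 8.36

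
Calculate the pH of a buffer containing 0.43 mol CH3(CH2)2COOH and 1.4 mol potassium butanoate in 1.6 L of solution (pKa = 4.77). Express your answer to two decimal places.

Using pH = pKa + log([base]/[acid]) with [base]/[acid] = 1.4/0.43:
pH = 4.77 + (+0.513) = 5.28

pH = 5.28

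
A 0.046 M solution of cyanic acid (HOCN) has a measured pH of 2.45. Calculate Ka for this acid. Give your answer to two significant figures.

[H+] = 10^(-2.45) = 3.55 × 10^-3 M
At equilibrium [HA] = 0.046 − 3.55 × 10^-3 = 4.25 × 10^-2 M
Ka = [H+][A-]/[HA] = (3.55 × 10^-3)² / 4.25 × 10^-2 = 3.0 × 10^-4

Ka = 3.0 × 10^-4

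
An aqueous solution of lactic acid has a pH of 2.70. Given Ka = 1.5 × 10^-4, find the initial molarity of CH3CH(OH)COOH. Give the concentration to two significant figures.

C₀ = 2.9 × 10^-2 M

[H+] = 10^(-2.70) = 2.00 × 10^-3 M = x
Ka = x²/(C₀ − x) ⇒ C₀ = x + x²/Ka
C₀ = 2.00 × 10^-3 + (2.00 × 10^-3)²/(1.5 × 10^-4) = 2.87 × 10^-2 M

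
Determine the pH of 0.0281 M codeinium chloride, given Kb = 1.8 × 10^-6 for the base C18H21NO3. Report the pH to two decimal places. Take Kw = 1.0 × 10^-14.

pH = 4.90

C18H22NO3+ is the conjugate acid of the weak base C18H21NO3.
Ka = Kw/Kb = 1.0×10^-14 / 1.8 × 10^-6 = 5.56 × 10^-9
Ka = x²/(0.0281 − x) = 5.56 × 10^-9
Neglecting x in the denominator: x = √(5.56 × 10^-9 × 0.0281) = 1.25 × 10^-5 M
pH = −log(1.25 × 10^-5) = 4.90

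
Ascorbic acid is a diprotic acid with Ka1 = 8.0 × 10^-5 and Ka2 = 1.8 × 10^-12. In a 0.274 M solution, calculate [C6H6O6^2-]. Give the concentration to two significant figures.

1.8 × 10^-12 M

First ionization gives [H+] ≈ [HC6H6O6-] = 4.68 × 10^-3 M.
Second step: Ka2 = [H+][C6H6O6^2-]/[HC6H6O6-] ≈ [C6H6O6^2-] (since [H+] ≈ [HC6H6O6-]).
So [C6H6O6^2-] ≈ Ka2.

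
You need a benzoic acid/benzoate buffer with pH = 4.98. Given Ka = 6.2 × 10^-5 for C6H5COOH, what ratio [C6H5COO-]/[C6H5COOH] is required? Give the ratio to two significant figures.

pKa = -log(6.2 × 10^-5) = 4.208
pH = pKa + log(r) ⇒ log(r) = 4.98 − 4.208 = +0.772
r = [C6H5COO-]/[C6H5COOH] = 10^(+0.772) = 5.92

ratio = 5.9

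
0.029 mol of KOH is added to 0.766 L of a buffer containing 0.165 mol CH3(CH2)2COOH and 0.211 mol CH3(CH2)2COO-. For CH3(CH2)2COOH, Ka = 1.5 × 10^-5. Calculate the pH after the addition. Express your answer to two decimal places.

pH = 5.07

After neutralization: n(CH3(CH2)2COOH) = 0.136 mol, n(CH3(CH2)2COO-) = 0.24 mol.
pKa = −log(1.5 × 10^-5) = 4.824
Henderson–Hasselbalch with mole ratio 0.24/0.136: pH = 4.824 + (+0.247)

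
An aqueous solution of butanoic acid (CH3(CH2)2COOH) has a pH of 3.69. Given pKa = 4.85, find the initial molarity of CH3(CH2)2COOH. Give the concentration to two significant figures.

C₀ = 3.2 × 10^-3 M

[H+] = 10^(-3.69) = 2.04 × 10^-4 M = x
Ka = 10^(−4.85) = 1.41 × 10^-5
Ka = x²/(C₀ − x) ⇒ C₀ = x + x²/Ka
C₀ = 2.04 × 10^-4 + (2.04 × 10^-4)²/(1.41 × 10^-5) = 3.16 × 10^-3 M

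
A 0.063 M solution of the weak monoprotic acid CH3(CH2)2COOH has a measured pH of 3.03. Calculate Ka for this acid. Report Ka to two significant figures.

[H+] = 10^(-3.03) = 9.33 × 10^-4 M
At equilibrium [HA] = 0.063 − 9.33 × 10^-4 = 6.21 × 10^-2 M
Ka = [H+][A-]/[HA] = (9.33 × 10^-4)² / 6.21 × 10^-2 = 1.4 × 10^-5

Ka = 1.4 × 10^-5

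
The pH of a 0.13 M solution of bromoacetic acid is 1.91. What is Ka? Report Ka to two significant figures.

[H+] = 10^(-1.91) = 1.23 × 10^-2 M
At equilibrium [HA] = 0.13 − 1.23 × 10^-2 = 1.18 × 10^-1 M
Ka = [H+][A-]/[HA] = (1.23 × 10^-2)² / 1.18 × 10^-1 = 1.3 × 10^-3

Ka = 1.3 × 10^-3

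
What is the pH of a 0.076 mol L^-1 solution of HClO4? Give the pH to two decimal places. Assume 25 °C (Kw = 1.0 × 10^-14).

HClO4 is a strong acid and dissociates completely, so [H+] = 0.076 M.
pH = -log(0.076) = 1.12

pH = 1.12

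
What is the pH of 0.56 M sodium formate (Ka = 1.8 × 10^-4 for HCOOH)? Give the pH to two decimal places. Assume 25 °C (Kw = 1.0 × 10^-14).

pH = 8.75

HCOO- is the conjugate base of the weak acid HCOOH.
Kb = Kw/Ka = 1.0×10^-14 / 1.8 × 10^-4 = 5.56 × 10^-11
Kb = [OH-]²/(0.56 − [OH-]) = 5.56 × 10^-11
Since Kb ≪ C₀, [OH-] ≈ √(Kb·C₀) = 5.58 × 10^-6 M.
([OH-]/C₀ = 0.001% < 5%, so the approximation holds.)
pOH = 5.25, so pH = 14.00 − pOH = 8.75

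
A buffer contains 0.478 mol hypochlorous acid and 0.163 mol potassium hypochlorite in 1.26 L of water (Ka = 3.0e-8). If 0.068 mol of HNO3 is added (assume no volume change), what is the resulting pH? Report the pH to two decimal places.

After neutralization: n(HOCl) = 0.546 mol, n(OCl-) = 0.095 mol.
pKa = −log(3.0 × 10^-8) = 7.523
Henderson–Hasselbalch with mole ratio 0.095/0.546: pH = 7.523 + (-0.759)

pH = 6.76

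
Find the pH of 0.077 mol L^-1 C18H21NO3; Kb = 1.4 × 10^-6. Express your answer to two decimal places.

C18H21NO3 + H2O ⇌ C18H22NO3+ + OH-
Kb = [OH-]²/(0.077 − [OH-]) = 1.4 × 10^-6
Neglecting [OH-] in the denominator: [OH-] = √(1.4 × 10^-6 × 0.077) = 3.28 × 10^-4 M
pOH = 3.48, so pH = 14.00 − pOH = 10.52

pH = 10.52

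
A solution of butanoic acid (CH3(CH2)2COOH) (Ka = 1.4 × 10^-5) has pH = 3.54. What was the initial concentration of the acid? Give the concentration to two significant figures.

C₀ = 6.2 × 10^-3 M

[H+] = 10^(-3.54) = 2.88 × 10^-4 M = x
Ka = x²/(C₀ − x) ⇒ C₀ = x + x²/Ka
C₀ = 2.88 × 10^-4 + (2.88 × 10^-4)²/(1.4 × 10^-5) = 6.21 × 10^-3 M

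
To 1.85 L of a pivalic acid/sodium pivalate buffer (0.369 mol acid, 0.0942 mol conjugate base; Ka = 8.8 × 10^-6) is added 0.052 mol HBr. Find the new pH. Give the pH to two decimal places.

After neutralization: n((CH3)3CCOOH) = 0.421 mol, n((CH3)3CCOO-) = 0.0422 mol.
pKa = −log(8.8 × 10^-6) = 5.056
pH = pKa + log([A⁻]/[HA]) = 5.056 + log(0.0422/0.421) = 5.056 -0.999

pH = 4.06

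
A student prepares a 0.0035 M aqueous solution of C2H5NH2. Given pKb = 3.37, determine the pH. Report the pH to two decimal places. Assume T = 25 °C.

C2H5NH2 + H2O ⇌ C2H5NH3+ + OH-
Kb = 10^(−3.37) = 4.27 × 10^-4
Kb = x²/(0.0035 − x) = 4.27 × 10^-4
Here C₀/Kb ≈ 8.2, so the small-x approximation fails. Use the quadratic:
x = [−0.000427 + √(0.000427² + 5.98e-06)]/2 = 1.03 × 10^-3 M
pOH = 2.99, so pH = 14.00 − pOH = 11.01

pH = 11.01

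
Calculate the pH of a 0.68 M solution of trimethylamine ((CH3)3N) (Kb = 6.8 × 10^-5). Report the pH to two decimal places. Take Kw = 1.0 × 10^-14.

(CH3)3N + H2O ⇌ (CH3)3NH+ + OH-
Kb = [OH-]²/(0.68 − [OH-]) = 6.8 × 10^-5
Neglecting [OH-] in the denominator: [OH-] = √(6.8 × 10^-5 × 0.68) = 6.80 × 10^-3 M
([OH-]/C₀ = 1% < 5%, so the approximation holds.)
pOH = 2.17, so pH = 14.00 − pOH = 11.83

pH = 11.83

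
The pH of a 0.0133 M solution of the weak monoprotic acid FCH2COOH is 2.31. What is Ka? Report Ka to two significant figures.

Ka = 2.9 × 10^-3

[H+] = 10^(-2.31) = 4.90 × 10^-3 M
At equilibrium [HA] = 0.0133 − 4.90 × 10^-3 = 8.40 × 10^-3 M
Ka = [H+][A-]/[HA] = (4.90 × 10^-3)² / 8.40 × 10^-3 = 2.9 × 10^-3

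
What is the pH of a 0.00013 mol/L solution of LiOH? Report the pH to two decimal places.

LiOH is a strong base; [OH-] = 0.00013 M.
pOH = -log(0.00013) = 3.89
pH = 14.00 - 3.89 = 10.11

pH = 10.11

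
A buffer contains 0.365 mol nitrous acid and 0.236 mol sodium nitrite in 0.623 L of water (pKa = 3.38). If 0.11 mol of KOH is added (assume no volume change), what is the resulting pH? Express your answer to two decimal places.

pH = 3.51

After neutralization: n(HNO2) = 0.255 mol, n(NO2-) = 0.346 mol.
pH = pKa + log([A⁻]/[HA]) = 3.38 + log(0.346/0.255) = 3.38 +0.133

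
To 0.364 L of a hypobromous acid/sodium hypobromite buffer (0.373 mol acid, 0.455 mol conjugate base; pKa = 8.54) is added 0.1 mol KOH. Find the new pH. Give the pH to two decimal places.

pH = 8.85

After neutralization: n(HOBr) = 0.273 mol, n(OBr-) = 0.555 mol.
Henderson–Hasselbalch with mole ratio 0.555/0.273: pH = 8.54 + (+0.308)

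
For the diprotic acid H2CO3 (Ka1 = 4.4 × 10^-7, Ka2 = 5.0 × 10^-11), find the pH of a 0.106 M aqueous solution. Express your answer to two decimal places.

pH = 3.67

Since Ka1 ≫ Ka2, the first ionization dominates [H+].
Ka1 = x²/(0.106 − x) = 4.4 × 10^-7
x ≈ √(4.4 × 10^-7 × 0.106) = 2.16 × 10^-4 M
pH = −log(2.16 × 10^-4) = 3.67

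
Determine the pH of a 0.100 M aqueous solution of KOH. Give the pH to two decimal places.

pH = 13.00

KOH is a strong base; [OH-] = 0.1 M.
pOH = -log(0.1) = 1.00
pH = 14.00 - 1.00 = 13.00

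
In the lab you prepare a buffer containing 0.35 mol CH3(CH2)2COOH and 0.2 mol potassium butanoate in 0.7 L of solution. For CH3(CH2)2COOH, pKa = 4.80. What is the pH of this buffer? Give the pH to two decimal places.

Using pH = pKa + log([base]/[acid]) with [base]/[acid] = 0.2/0.35:
pH = 4.80 + (-0.243) = 4.56

pH = 4.56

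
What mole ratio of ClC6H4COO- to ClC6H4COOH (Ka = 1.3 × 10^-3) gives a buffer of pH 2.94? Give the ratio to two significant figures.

pKa = -log(1.3 × 10^-3) = 2.886
pH = pKa + log(r) ⇒ log(r) = 2.94 − 2.886 = +0.054
r = [ClC6H4COO-]/[ClC6H4COOH] = 10^(+0.054) = 1.13

ratio = 1.1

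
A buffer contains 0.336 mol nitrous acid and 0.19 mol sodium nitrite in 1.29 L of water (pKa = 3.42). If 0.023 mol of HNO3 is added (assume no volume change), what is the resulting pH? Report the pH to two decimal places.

pH = 3.09

Added H+ converts NO2- to HNO2: HNO2 → 0.359 mol, NO2- → 0.167 mol.
Henderson–Hasselbalch with mole ratio 0.167/0.359: pH = 3.42 + (-0.332)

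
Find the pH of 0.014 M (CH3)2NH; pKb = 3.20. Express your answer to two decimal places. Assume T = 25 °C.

(CH3)2NH + H2O ⇌ (CH3)2NH2+ + OH-
Kb = 10^(−3.20) = 6.31 × 10^-4
From the ICE table, Kb = [OH-]²/(0.014 − [OH-]) = 6.31 × 10^-4.
[OH-] is not negligible relative to C₀; solve [OH-]² + 0.000631·[OH-] − 8.83e-06 = 0.
[OH-] = [−0.000631 + √(0.000631² + 3.53e-05)]/2 = 2.67 × 10^-3 M
pOH = 2.57, so pH = 14.00 − pOH = 11.43

pH = 11.43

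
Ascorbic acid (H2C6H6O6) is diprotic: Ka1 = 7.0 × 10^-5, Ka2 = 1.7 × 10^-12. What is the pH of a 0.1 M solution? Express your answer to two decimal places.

pH = 2.58

Since Ka1 ≫ Ka2, the first ionization dominates [H+].
Ka1 = x²/(0.1 − x) = 7.0 × 10^-5
x ≈ √(7.0 × 10^-5 × 0.1) = 2.65 × 10^-3 M
pH = −log(2.65 × 10^-3) = 2.58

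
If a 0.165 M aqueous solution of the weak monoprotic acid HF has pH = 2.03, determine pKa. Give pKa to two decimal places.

[H+] = 10^(-2.03) = 9.33 × 10^-3 M
At equilibrium [HA] = 0.165 − 9.33 × 10^-3 = 1.56 × 10^-1 M
Ka = [H+][A-]/[HA] = (9.33 × 10^-3)² / 1.56 × 10^-1 = 5.58 × 10^-4
pKa = -log(5.58 × 10^-4) = 3.25

pKa = 3.25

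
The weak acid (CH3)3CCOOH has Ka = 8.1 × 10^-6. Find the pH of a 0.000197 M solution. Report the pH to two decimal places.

pH = 4.44

(CH3)3CCOOH ⇌ (CH3)3CCOO- + H+
From the ICE table, Ka = [H+]²/(0.000197 − [H+]) = 8.1 × 10^-6.
[H+] is not negligible relative to C₀; solve [H+]² + 8.1e-06·[H+] − 1.6e-09 = 0.
[H+] = (−Ka + √(Ka² + 4·Ka·C₀))/2 = 3.61 × 10^-5 M
pH = −log(3.61 × 10^-5) = 4.44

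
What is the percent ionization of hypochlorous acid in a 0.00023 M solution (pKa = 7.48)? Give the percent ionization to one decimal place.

HOCl ⇌ OCl- + H+; let x = [H+] at equilibrium.
Ka = 10^(−7.48) = 3.31 × 10^-8
x ≈ √(Ka·C₀) = √(3.31 × 10^-8 × 0.00023) = 2.76 × 10^-6 M
Fraction ionized = 2.76 × 10^-6 / 0.00023 = 0.0120 → 1.2%

1.2%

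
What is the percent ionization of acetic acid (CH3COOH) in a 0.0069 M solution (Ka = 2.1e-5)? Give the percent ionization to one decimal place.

CH3COOH ⇌ CH3COO- + H+; let x = [H+] at equilibrium.
Solve x² + 2.1e-05x − 1.45e-07 = 0 → x = 3.70 × 10^-4 M
% ionization = x/C₀ × 100% = 3.70 × 10^-4/0.0069 × 100% = 5.4%

5.4%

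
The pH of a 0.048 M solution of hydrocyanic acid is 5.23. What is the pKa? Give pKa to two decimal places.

[H+] = 10^(-5.23) = 5.89 × 10^-6 M
At equilibrium [HA] = 0.048 − 5.89 × 10^-6 = 4.80 × 10^-2 M
Ka = [H+][A-]/[HA] = (5.89 × 10^-6)² / 4.80 × 10^-2 = 7.23 × 10^-10
pKa = -log(7.23 × 10^-10) = 9.14

pKa = 9.14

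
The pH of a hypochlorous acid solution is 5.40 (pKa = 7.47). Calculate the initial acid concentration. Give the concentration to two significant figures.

[H+] = 10^(-5.40) = 3.98 × 10^-6 M = x
Ka = 10^(−7.47) = 3.39 × 10^-8
Ka = x²/(C₀ − x) ⇒ C₀ = x + x²/Ka
C₀ = 3.98 × 10^-6 + (3.98 × 10^-6)²/(3.39 × 10^-8) = 4.71 × 10^-4 M

C₀ = 4.7 × 10^-4 M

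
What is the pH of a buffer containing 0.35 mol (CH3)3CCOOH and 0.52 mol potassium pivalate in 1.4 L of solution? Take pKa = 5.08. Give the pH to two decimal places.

pH = 5.25

pH = pKa + log([A⁻]/[HA]) = 5.08 + log(0.52/0.35)
pH = 5.08 + (+0.172) = 5.25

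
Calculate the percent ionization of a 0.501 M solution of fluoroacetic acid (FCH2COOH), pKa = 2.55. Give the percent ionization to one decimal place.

FCH2COOH ⇌ FCH2COO- + H+; let x = [H+] at equilibrium.
Ka = 10^(−2.55) = 2.82 × 10^-3
Ka = x²/(C₀ − x); solving the quadratic gives x = 3.62 × 10^-2 M.
Fraction ionized = 3.62 × 10^-2 / 0.501 = 0.0723 → 7.2%

7.2%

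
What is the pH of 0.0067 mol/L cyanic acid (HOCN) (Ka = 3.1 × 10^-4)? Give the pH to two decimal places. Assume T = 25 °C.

pH = 2.89

HOCN ⇌ OCN- + H+
From the ICE table, Ka = [H+]²/(0.0067 − [H+]) = 3.1 × 10^-4.
The 5% rule fails; solving [H+]² + Ka·[H+] − Ka·C₀ = 0 exactly:
[H+] = [−0.00031 + √(0.00031² + 8.31e-06)]/2 = 1.29 × 10^-3 M
pH = −log(1.29 × 10^-3) = 2.89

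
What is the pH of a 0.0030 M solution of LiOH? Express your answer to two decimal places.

LiOH is a strong base; [OH-] = 0.003 M.
pOH = -log(0.003) = 2.52
pH = 14.00 - 2.52 = 11.48

pH = 11.48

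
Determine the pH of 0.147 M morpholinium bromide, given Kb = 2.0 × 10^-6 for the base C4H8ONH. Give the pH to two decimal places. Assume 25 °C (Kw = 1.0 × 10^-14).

C4H8ONH2+ is the conjugate acid of the weak base C4H8ONH.
Ka = Kw/Kb = 1.0×10^-14 / 2.0 × 10^-6 = 5.00 × 10^-9
Ka = x²/(0.147 − x) = 5.00 × 10^-9
Assume x ≪ 0.147: x ≈ √(5.00 × 10^-9 × 0.147) = 2.71 × 10^-5 M
(x/C₀ = 0.018% < 5%, so the approximation holds.)
pH = −log(2.71 × 10^-5) = 4.57

pH = 4.57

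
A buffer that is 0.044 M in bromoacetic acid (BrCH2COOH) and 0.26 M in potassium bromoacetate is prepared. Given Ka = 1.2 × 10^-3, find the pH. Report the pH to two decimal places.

pKa = −log(1.2 × 10^-3) = 2.921
pH = pKa + log([A⁻]/[HA]) = 2.921 + log(0.26/0.044)
pH = 2.921 + (+0.772) = 3.69

pH = 3.69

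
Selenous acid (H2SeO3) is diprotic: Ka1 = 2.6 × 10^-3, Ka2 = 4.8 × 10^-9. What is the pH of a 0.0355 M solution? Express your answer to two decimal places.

Ka1 ≫ Ka2, so treat the first dissociation as the only significant source of H+.
Ka1 = x²/(0.0355 − x) = 2.6 × 10^-3
Solving the quadratic: x = (−Ka1 + √(Ka1² + 4·Ka1·C₀))/2 = 8.39 × 10^-3 M
pH = −log(8.39 × 10^-3) = 2.08

pH = 2.08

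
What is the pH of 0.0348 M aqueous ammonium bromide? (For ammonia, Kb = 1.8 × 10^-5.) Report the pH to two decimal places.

NH4+ is the conjugate acid of the weak base NH3.
Ka = Kw/Kb = 1.0×10^-14 / 1.8 × 10^-5 = 5.56 × 10^-10
Ka = [H+]²/(0.0348 − [H+]) = 5.56 × 10^-10
Assume [H+] ≪ 0.0348: [H+] ≈ √(5.56 × 10^-10 × 0.0348) = 4.40 × 10^-6 M
pH = −log[H+] = −log(4.40 × 10^-6) = 5.36

pH = 5.36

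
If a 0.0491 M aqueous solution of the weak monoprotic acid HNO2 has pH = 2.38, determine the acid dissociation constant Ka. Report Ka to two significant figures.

Ka = 3.9 × 10^-4

[H+] = 10^(-2.38) = 4.17 × 10^-3 M
At equilibrium [HA] = 0.0491 − 4.17 × 10^-3 = 4.49 × 10^-2 M
Ka = [H+][A-]/[HA] = (4.17 × 10^-3)² / 4.49 × 10^-2 = 3.9 × 10^-4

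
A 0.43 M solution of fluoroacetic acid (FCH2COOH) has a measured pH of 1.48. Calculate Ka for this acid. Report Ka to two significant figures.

Ka = 2.8 × 10^-3

[H+] = 10^(-1.48) = 3.31 × 10^-2 M
At equilibrium [HA] = 0.43 − 3.31 × 10^-2 = 3.97 × 10^-1 M
Ka = [H+][A-]/[HA] = (3.31 × 10^-2)² / 3.97 × 10^-1 = 2.8 × 10^-3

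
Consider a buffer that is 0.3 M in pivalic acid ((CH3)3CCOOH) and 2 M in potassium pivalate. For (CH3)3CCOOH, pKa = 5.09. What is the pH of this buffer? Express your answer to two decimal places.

Henderson–Hasselbalch: pH = pKa + log([(CH3)3CCOO-]/[(CH3)3CCOOH]) = 5.09 + log(2/0.3)
pH = 5.09 + (+0.824) = 5.91

pH = 5.91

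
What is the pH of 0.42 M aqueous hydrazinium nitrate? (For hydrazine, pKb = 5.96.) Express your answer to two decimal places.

pH = 4.21

N2H5+ is the conjugate acid of the weak base N2H4.
Kb = 10^(−5.96) = 1.10 × 10^-6
Ka = Kw/Kb = 1.0×10^-14 / 1.10 × 10^-6 = 9.09 × 10^-9
Ka = [H+]²/(0.42 − [H+]) = 9.09 × 10^-9
Since Ka ≪ C₀, [H+] ≈ √(Ka·C₀) = 6.18 × 10^-5 M.
([H+]/C₀ = 0.015% < 5%, so the approximation holds.)
pH = −log(6.18 × 10^-5) = 4.21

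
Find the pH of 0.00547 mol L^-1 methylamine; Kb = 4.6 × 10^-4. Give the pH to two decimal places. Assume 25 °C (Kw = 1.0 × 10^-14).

CH3NH2 + H2O ⇌ CH3NH3+ + OH-
Kb = x²/(0.00547 − x) = 4.6 × 10^-4
The 5% rule fails; solving x² + Kb·x − Kb·C₀ = 0 exactly:
x = (−Kb + √(Kb² + 4·Kb·C₀))/2 = 1.37 × 10^-3 M
pOH = −log(1.37 × 10^-3) = 2.86; pH = 14.00 − 2.86 = 11.14

pH = 11.14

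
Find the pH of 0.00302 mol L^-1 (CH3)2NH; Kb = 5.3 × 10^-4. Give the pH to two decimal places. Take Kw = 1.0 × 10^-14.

pH = 11.01

(CH3)2NH + H2O ⇌ (CH3)2NH2+ + OH-
Kb = [OH-]²/(0.00302 − [OH-]) = 5.3 × 10^-4
[OH-] is not negligible relative to C₀; solve [OH-]² + 0.00053·[OH-] − 1.6e-06 = 0.
[OH-] = [−0.00053 + √(0.00053² + 6.4e-06)]/2 = 1.03 × 10^-3 M
pOH = −log(1.03 × 10^-3) = 2.99; pH = 14.00 − 2.99 = 11.01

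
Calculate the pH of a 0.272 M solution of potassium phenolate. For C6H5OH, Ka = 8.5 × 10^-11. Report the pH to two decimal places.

C6H5O- is the conjugate base of the weak acid C6H5OH.
Kb = Kw/Ka = 1.0×10^-14 / 8.5 × 10^-11 = 1.18 × 10^-4
Kb = [OH-]²/(0.272 − [OH-]) = 1.18 × 10^-4
Since Kb ≪ C₀, [OH-] ≈ √(Kb·C₀) = 5.67 × 10^-3 M.
pOH = −log(5.67 × 10^-3) = 2.25; pH = 14.00 − 2.25 = 11.75

pH = 11.75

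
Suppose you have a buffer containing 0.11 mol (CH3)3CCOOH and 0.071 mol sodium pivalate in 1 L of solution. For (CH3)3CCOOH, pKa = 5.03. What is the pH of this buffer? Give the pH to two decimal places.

pH = pKa + log([A⁻]/[HA]) = 5.03 + log(0.071/0.11)
pH = 5.03 + (-0.190) = 4.84

pH = 4.84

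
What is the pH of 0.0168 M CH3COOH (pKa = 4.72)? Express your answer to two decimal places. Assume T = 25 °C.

pH = 3.25

CH3COOH ⇌ CH3COO- + H+
Ka = 10^(−4.72) = 1.91 × 10^-5
Ka = x²/(0.0168 − x) = 1.91 × 10^-5
Since Ka ≪ C₀, x ≈ √(Ka·C₀) = 5.66 × 10^-4 M.
pH = −log(5.66 × 10^-4) = 3.25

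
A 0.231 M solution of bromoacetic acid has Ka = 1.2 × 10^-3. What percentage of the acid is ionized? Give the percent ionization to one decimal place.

7.0%

BrCH2COOH ⇌ BrCH2COO- + H+; let x = [H+] at equilibrium.
Ka = x²/(C₀ − x); solving the quadratic gives x = 1.61 × 10^-2 M.
Fraction ionized = 1.61 × 10^-2 / 0.231 = 0.0697 → 7.0%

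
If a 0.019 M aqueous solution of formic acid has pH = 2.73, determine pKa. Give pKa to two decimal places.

pKa = 3.69

[H+] = 10^(-2.73) = 1.86 × 10^-3 M
At equilibrium [HA] = 0.019 − 1.86 × 10^-3 = 1.71 × 10^-2 M
Ka = [H+][A-]/[HA] = (1.86 × 10^-3)² / 1.71 × 10^-2 = 2.02 × 10^-4
pKa = -log(2.02 × 10^-4) = 3.69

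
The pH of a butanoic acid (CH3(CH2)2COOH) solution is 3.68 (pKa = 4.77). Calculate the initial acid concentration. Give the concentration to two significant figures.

C₀ = 2.8 × 10^-3 M

[H+] = 10^(-3.68) = 2.09 × 10^-4 M = x
Ka = 10^(−4.77) = 1.70 × 10^-5
Ka = x²/(C₀ − x) ⇒ C₀ = x + x²/Ka
C₀ = 2.09 × 10^-4 + (2.09 × 10^-4)²/(1.70 × 10^-5) = 2.78 × 10^-3 M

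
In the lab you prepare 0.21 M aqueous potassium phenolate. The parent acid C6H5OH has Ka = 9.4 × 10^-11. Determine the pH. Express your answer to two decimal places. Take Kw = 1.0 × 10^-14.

pH = 11.67

C6H5O- is the conjugate base of the weak acid C6H5OH.
Kb = Kw/Ka = 1.0×10^-14 / 9.4 × 10^-11 = 1.06 × 10^-4
From the ICE table, Kb = x²/(0.21 − x) = 1.06 × 10^-4.
Since Kb ≪ C₀, x ≈ √(Kb·C₀) = 4.72 × 10^-3 M.
Check: 2.2% ionized — well under 5%, approximation valid.
pOH = −log(4.72 × 10^-3) = 2.33; pH = 14.00 − 2.33 = 11.67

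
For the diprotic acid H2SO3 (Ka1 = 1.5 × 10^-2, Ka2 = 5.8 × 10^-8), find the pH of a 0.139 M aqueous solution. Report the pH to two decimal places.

pH = 1.41

Ka1 ≫ Ka2, so treat the first dissociation as the only significant source of H+.
Ka1 = x²/(0.139 − x) = 1.5 × 10^-2
Solving the quadratic: x = (−Ka1 + √(Ka1² + 4·Ka1·C₀))/2 = 3.88 × 10^-2 M
pH = −log(3.88 × 10^-2) = 1.41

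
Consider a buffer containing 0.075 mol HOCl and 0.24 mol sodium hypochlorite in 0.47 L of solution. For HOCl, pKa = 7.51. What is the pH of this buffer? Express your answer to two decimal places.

Using pH = pKa + log([base]/[acid]) with [base]/[acid] = 0.24/0.075:
pH = 7.51 + (+0.505) = 8.02

pH = 8.02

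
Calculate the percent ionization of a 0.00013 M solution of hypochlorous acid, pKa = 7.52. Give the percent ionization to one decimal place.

1.5%

HOCl ⇌ OCl- + H+; let x = [H+] at equilibrium.
Ka = 10^(−7.52) = 3.02 × 10^-8
x ≈ √(Ka·C₀) = √(3.02 × 10^-8 × 0.00013) = 1.98 × 10^-6 M
Fraction ionized = 1.98 × 10^-6 / 0.00013 = 0.0152 → 1.5%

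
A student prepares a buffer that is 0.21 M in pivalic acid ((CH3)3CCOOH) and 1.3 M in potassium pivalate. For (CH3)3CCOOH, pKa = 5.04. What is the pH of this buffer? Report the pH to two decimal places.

pH = 5.83

Henderson–Hasselbalch: pH = pKa + log([(CH3)3CCOO-]/[(CH3)3CCOOH]) = 5.04 + log(1.3/0.21)
pH = 5.04 + (+0.792) = 5.83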